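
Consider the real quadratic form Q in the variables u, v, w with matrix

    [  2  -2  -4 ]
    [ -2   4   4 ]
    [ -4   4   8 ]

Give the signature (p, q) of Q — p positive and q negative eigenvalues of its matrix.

Applying the same elementary operations to the rows and columns of A produces a congruent diagonal matrix with entries 2, 2, 0.
So there are 2 positive, 1 zero pivots.

(2, 0)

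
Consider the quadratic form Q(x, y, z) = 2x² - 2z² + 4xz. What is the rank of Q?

2

The associated matrix is A = [[2, 0, 2], [0, 0, 0], [2, 0, -2]].
Applying the same elementary operations to the rows and columns of A produces a congruent diagonal matrix with entries 2, 0, -4.
So there are 1 positive, 1 negative, 1 zero pivots.
The rank is the number of nonzero pivots: 2.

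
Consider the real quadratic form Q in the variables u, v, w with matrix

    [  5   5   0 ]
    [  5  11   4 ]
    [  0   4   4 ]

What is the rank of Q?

Symmetric row and column elimination reduces A to a congruent diagonal form with pivots 5, 6, 4/3.
That gives 3 positive pivots.
The rank is the number of nonzero pivots: 3.

3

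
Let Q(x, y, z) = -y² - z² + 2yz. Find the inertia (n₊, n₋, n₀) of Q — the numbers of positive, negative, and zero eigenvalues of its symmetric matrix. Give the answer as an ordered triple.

The symmetric matrix is A = [[0, 0, 0], [0, -1, 1], [0, 1, -1]].
Applying the same elementary operations to the rows and columns of A produces a congruent diagonal matrix with entries 0, -1, 0.
Counting signs: 1 negative, 2 zero.

(0, 1, 2)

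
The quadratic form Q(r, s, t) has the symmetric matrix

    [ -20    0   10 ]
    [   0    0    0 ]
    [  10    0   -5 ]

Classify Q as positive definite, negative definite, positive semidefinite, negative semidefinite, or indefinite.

Congruent diagonalization of A (simultaneous row and column reduction) yields pivots -20, 0, 0.
That gives 1 negative, 2 zero pivots.
Hence Q is negative semidefinite.

negative semidefinite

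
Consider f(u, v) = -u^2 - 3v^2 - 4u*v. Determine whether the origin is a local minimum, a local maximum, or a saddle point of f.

saddle point

The Hessian at the origin is H = [[-2, -4], [-4, -6]].
det H = -2·-6 − (-4)² = -4 < 0, so H is indefinite.
Therefore the origin is a saddle point.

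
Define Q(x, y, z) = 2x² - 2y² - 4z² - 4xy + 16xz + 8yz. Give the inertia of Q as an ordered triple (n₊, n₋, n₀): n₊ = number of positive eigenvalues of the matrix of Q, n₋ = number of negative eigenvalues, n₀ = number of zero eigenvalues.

The associated matrix is A = [[2, -2, 8], [-2, -2, 4], [8, 4, -4]].
Applying the same elementary operations to the rows and columns of A produces a congruent diagonal matrix with entries 2, -4, 0.
So there are 1 positive, 1 negative, 1 zero pivots.

(1, 1, 1)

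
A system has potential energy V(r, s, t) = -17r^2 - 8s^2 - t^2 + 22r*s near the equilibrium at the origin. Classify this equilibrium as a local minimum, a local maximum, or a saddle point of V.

local maximum

The Hessian at the origin is H = [[-34, 22, 0], [22, -16, 0], [0, 0, -2]].
Applying the same elementary operations to the rows and columns of H produces a congruent diagonal matrix with entries -34, -30/17, -2.
Counting signs: 3 negative.
H is negative definite, so the origin is a strict local maximum.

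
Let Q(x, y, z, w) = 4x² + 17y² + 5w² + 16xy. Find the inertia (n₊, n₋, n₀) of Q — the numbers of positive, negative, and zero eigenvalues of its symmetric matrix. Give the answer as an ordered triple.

(3, 0, 1)

Write A = [[4, 8, 0, 0], [8, 17, 0, 0], [0, 0, 0, 0], [0, 0, 0, 5]].
Congruent diagonalization of A (simultaneous row and column reduction) yields pivots 4, 1, 0, 5.
So there are 3 positive, 1 zero pivots.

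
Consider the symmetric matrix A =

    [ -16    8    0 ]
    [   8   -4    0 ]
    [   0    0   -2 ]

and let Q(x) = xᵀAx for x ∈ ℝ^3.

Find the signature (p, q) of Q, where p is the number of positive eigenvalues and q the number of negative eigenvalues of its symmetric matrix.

(0, 2)

Congruent diagonalization of A (simultaneous row and column reduction) yields pivots -16, 0, -2.
So there are 2 negative, 1 zero pivots.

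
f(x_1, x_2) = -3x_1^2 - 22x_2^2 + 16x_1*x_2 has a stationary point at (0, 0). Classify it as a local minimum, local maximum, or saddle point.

The Hessian at the origin is H = [[-6, 16], [16, -44]].
det H = -6·-44 − (16)² = 8 > 0 and H[1,1] = -6 < 0, so H is negative definite.
Therefore the origin is a local maximum.

local maximum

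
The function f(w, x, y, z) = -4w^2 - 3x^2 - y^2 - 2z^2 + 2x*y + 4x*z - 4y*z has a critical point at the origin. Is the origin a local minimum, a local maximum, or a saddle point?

saddle point

The Hessian at the origin is H = [[-8, 0, 0, 0], [0, -6, 2, 4], [0, 2, -2, -4], [0, 4, -4, -4]].
An LDLᵀ factorisation of H has diagonal entries -8, -6, -4/3, 4.
So there are 1 positive, 3 negative pivots.
H is indefinite, so the origin is a saddle point.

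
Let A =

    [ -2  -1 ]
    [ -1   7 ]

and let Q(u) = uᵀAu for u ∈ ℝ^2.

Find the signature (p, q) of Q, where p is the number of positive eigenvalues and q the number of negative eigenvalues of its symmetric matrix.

(1, 1)

Applying the same elementary operations to the rows and columns of A produces a congruent diagonal matrix with entries -2, 15/2.
That gives 1 positive, 1 negative pivots.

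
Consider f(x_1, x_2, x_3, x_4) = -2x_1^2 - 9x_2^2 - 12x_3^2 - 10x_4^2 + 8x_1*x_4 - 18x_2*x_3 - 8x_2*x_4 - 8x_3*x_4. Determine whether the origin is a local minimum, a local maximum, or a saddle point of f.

The Hessian at the origin is H = [[-4, 0, 0, 8], [0, -18, -18, -8], [0, -18, -24, -8], [8, -8, -8, -20]].
An LDLᵀ factorisation of H has diagonal entries -4, -18, -6, -4/9.
Counting signs: 4 negative.
H is negative definite, so the origin is a strict local maximum.

local maximum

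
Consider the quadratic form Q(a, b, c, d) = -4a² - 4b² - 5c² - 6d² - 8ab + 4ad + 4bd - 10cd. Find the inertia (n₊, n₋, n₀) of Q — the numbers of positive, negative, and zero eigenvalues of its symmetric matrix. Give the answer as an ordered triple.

(0, 2, 2)

The associated matrix is A = [[-4, -4, 0, 2], [-4, -4, 0, 2], [0, 0, -5, -5], [2, 2, -5, -6]].
Applying the same elementary operations to the rows and columns of A produces a congruent diagonal matrix with entries -4, 0, -5, 0.
So there are 2 negative, 2 zero pivots.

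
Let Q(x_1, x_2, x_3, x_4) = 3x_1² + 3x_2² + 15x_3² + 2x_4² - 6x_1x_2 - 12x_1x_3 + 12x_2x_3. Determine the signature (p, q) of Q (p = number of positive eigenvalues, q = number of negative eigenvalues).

(3, 0)

Write A = [[3, -3, -6, 0], [-3, 3, 6, 0], [-6, 6, 15, 0], [0, 0, 0, 2]].
Row-reducing A symmetrically gives the diagonal entries 3, 0, 3, 2.
That gives 3 positive, 1 zero pivots.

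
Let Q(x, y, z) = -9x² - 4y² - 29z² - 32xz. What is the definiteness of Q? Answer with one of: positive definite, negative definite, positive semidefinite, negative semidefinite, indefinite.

The symmetric matrix is A = [[-9, 0, -16], [0, -4, 0], [-16, 0, -29]].
Symmetric row and column elimination reduces A to a congruent diagonal form with pivots -9, -4, -5/9.
That gives 3 negative pivots.
Hence Q is negative definite.

negative definite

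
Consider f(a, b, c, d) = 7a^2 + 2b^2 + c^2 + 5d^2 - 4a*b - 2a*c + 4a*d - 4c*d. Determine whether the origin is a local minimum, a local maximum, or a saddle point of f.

The Hessian at the origin is H = [[14, -4, -2, 4], [-4, 4, 0, 0], [-2, 0, 2, -4], [4, 0, -4, 10]].
Applying the same elementary operations to the rows and columns of H produces a congruent diagonal matrix with entries 14, 20/7, 8/5, 2.
So there are 4 positive pivots.
H is positive definite, so the origin is a strict local minimum.

local minimum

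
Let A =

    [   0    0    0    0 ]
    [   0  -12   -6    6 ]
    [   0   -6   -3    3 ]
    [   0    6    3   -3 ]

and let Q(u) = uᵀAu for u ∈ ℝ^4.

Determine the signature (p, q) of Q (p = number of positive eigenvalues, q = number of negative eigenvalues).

Congruent diagonalization of A (simultaneous row and column reduction) yields pivots 0, -12, 0, 0.
That gives 1 negative, 3 zero pivots.

(0, 1)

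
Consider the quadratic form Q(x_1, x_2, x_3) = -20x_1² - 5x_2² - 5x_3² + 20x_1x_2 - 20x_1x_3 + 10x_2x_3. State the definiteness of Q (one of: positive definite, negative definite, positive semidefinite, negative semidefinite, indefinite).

The associated matrix is A = [[-20, 10, -10], [10, -5, 5], [-10, 5, -5]].
Applying the same elementary operations to the rows and columns of A produces a congruent diagonal matrix with entries -20, 0, 0.
Counting signs: 1 negative, 2 zero.
Hence Q is negative semidefinite.

negative semidefinite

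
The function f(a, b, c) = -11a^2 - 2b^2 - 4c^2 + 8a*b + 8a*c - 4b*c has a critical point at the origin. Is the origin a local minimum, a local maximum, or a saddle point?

local maximum

The Hessian at the origin is H = [[-22, 8, 8], [8, -4, -4], [8, -4, -8]].
Congruent diagonalization of H (simultaneous row and column reduction) yields pivots -22, -12/11, -4.
So there are 3 negative pivots.
H is negative definite, so the origin is a strict local maximum.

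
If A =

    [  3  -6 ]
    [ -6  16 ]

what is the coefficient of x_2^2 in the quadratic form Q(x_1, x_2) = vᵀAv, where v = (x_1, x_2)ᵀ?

16

The coefficient of x_2^2 is the diagonal entry A[2,2] = 16.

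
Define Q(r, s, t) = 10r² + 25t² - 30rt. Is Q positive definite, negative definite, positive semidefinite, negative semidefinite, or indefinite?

positive semidefinite

Write A = [[10, 0, -15], [0, 0, 0], [-15, 0, 25]].
Symmetric row and column elimination reduces A to a congruent diagonal form with pivots 10, 0, 5/2.
So there are 2 positive, 1 zero pivots.
Hence Q is positive semidefinite.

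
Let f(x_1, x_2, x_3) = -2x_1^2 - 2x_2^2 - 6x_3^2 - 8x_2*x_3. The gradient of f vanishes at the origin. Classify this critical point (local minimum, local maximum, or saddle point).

saddle point

The Hessian at the origin is H = [[-4, 0, 0], [0, -4, -8], [0, -8, -12]].
Congruent diagonalization of H (simultaneous row and column reduction) yields pivots -4, -4, 4.
Counting signs: 1 positive, 2 negative.
H is indefinite, so the origin is a saddle point.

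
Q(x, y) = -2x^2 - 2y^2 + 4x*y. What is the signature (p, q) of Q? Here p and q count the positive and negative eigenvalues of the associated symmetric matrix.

The associated matrix is A = [[-2, 2], [2, -2]].
Row-reducing A symmetrically gives the diagonal entries -2, 0.
Counting signs: 1 negative, 1 zero.

(0, 1)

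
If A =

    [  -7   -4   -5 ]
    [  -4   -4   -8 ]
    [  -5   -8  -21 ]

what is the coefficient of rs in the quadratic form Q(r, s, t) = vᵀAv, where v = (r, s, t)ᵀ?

-8

The coefficient of rs is A[1,2] + A[2,1] = 2·(-4) = -8.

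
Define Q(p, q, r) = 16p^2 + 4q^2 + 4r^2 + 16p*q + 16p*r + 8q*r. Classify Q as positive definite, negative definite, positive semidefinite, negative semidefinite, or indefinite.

The symmetric matrix is A = [[16, 8, 8], [8, 4, 4], [8, 4, 4]].
Symmetric row and column elimination reduces A to a congruent diagonal form with pivots 16, 0, 0.
That gives 1 positive, 2 zero pivots.
Hence Q is positive semidefinite.

positive semidefinite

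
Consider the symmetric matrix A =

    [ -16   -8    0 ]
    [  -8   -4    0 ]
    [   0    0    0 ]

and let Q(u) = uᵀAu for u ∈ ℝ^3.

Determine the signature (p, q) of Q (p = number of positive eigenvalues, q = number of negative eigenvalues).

(0, 1)

Congruent diagonalization of A (simultaneous row and column reduction) yields pivots -16, 0, 0.
Counting signs: 1 negative, 2 zero.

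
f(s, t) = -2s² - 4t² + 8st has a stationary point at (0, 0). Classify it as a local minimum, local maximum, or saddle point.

saddle point

The Hessian at the origin is H = [[-4, 8], [8, -8]].
det H = -4·-8 − (8)² = -32 < 0, so H is indefinite.
Therefore the origin is a saddle point.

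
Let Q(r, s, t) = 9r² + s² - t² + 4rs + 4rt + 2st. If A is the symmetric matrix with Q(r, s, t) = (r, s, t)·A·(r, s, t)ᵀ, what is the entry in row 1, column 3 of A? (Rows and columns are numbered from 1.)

The coefficient of r·t in Q is 4. For a symmetric A this equals A[1,3] + A[3,1] = 2·A[1,3].
So A[1,3] = 4/2 = 2.

2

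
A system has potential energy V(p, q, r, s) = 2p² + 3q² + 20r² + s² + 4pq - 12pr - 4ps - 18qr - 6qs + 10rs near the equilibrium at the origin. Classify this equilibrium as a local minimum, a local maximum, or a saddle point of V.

The Hessian at the origin is H = [[4, 4, -12, -4], [4, 6, -18, -6], [-12, -18, 40, 10], [-4, -6, 10, 2]].
Congruent diagonalization of H (simultaneous row and column reduction) yields pivots 4, 2, -14, 4/7.
That gives 3 positive, 1 negative pivots.
H is indefinite, so the origin is a saddle point.

saddle point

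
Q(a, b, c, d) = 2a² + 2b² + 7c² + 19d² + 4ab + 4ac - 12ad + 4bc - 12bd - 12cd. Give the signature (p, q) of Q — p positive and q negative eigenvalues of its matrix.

The symmetric matrix is A = [[2, 2, 2, -6], [2, 2, 2, -6], [2, 2, 7, -6], [-6, -6, -6, 19]].
Applying the same elementary operations to the rows and columns of A produces a congruent diagonal matrix with entries 2, 0, 5, 1.
Counting signs: 3 positive, 1 zero.

(3, 0)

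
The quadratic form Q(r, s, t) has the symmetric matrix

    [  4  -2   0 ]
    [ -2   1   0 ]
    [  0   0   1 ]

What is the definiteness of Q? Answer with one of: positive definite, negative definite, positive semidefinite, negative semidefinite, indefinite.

Applying the same elementary operations to the rows and columns of A produces a congruent diagonal matrix with entries 4, 0, 1.
That gives 2 positive, 1 zero pivots.
Hence Q is positive semidefinite.

positive semidefinite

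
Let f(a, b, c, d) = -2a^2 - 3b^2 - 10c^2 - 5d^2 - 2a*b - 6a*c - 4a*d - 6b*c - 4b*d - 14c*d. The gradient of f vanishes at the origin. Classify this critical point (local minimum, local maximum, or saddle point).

The Hessian at the origin is H = [[-4, -2, -6, -4], [-2, -6, -6, -4], [-6, -6, -20, -14], [-4, -4, -14, -10]].
Symmetric row and column elimination reduces H to a congruent diagonal form with pivots -4, -5, -46/5, -4/23.
Counting signs: 4 negative.
H is negative definite, so the origin is a strict local maximum.

local maximum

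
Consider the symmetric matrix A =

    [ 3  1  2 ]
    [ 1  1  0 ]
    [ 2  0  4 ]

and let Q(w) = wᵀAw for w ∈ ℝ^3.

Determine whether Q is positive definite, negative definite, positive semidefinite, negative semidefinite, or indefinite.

positive definite

Leading principal minors: Δ_1 = 3, Δ_2 = 2, Δ_3 = 4.
All leading principal minors are positive, so by Sylvester's criterion Q is positive definite.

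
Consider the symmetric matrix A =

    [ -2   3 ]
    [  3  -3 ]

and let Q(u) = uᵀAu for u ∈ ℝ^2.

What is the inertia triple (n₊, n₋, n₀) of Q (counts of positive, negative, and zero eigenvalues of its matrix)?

(1, 1, 0)

Congruent diagonalization of A (simultaneous row and column reduction) yields pivots -2, 3/2.
So there are 1 positive, 1 negative pivots.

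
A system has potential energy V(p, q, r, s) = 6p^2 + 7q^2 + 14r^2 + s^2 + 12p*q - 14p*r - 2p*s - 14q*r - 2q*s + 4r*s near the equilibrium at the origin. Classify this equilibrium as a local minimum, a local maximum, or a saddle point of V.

local minimum

The Hessian at the origin is H = [[12, 12, -14, -2], [12, 14, -14, -2], [-14, -14, 28, 4], [-2, -2, 4, 2]].
Symmetric row and column elimination reduces H to a congruent diagonal form with pivots 12, 2, 35/3, 10/7.
That gives 4 positive pivots.
H is positive definite, so the origin is a strict local minimum.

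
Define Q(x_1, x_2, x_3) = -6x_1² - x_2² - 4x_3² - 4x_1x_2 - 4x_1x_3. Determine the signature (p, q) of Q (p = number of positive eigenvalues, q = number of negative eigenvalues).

The symmetric matrix is A = [[-6, -2, -2], [-2, -1, 0], [-2, 0, -4]].
An LDLᵀ factorisation of A has diagonal entries -6, -1/3, -2.
Counting signs: 3 negative.

(0, 3)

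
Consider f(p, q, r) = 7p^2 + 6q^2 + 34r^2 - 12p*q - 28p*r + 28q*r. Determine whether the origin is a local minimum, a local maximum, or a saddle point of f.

The Hessian at the origin is H = [[14, -12, -28], [-12, 12, 28], [-28, 28, 68]].
Applying the same elementary operations to the rows and columns of H produces a congruent diagonal matrix with entries 14, 12/7, 8/3.
Counting signs: 3 positive.
H is positive definite, so the origin is a strict local minimum.

local minimum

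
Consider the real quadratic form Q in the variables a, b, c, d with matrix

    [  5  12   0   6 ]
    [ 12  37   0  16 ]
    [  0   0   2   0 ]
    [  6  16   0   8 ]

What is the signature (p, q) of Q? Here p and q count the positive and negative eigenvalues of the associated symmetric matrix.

(4, 0)

Applying the same elementary operations to the rows and columns of A produces a congruent diagonal matrix with entries 5, 41/5, 2, 20/41.
Counting signs: 4 positive.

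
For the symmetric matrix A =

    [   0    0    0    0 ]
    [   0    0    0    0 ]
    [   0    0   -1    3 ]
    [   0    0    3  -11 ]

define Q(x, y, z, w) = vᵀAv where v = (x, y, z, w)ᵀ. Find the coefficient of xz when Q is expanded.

0

The coefficient of xz is A[1,3] + A[3,1] = 2·0 = 0.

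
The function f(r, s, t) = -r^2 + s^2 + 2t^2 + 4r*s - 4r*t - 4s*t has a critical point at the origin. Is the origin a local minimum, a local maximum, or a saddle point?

saddle point

The Hessian at the origin is H = [[-2, 4, -4], [4, 2, -4], [-4, -4, 4]].
An LDLᵀ factorisation of H has diagonal entries -2, 10, -12/5.
Counting signs: 1 positive, 2 negative.
H is indefinite, so the origin is a saddle point.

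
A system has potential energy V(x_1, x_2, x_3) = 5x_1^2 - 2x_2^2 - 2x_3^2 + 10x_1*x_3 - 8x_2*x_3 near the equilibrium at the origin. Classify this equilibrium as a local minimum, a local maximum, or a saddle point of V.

The Hessian at the origin is H = [[10, 0, 10], [0, -4, -8], [10, -8, -4]].
Symmetric row and column elimination reduces H to a congruent diagonal form with pivots 10, -4, 2.
So there are 2 positive, 1 negative pivots.
H is indefinite, so the origin is a saddle point.

saddle point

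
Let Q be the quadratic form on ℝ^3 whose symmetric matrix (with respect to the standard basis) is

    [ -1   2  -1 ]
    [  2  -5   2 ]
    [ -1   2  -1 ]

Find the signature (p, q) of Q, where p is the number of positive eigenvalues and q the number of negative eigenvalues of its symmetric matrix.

(0, 2)

Symmetric row and column elimination reduces A to a congruent diagonal form with pivots -1, -1, 0.
That gives 2 negative, 1 zero pivots.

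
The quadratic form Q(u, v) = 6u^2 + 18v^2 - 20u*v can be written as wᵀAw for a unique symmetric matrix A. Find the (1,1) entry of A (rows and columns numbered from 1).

6

The coefficient of u^2 in Q is 6, and that is exactly A[1,1].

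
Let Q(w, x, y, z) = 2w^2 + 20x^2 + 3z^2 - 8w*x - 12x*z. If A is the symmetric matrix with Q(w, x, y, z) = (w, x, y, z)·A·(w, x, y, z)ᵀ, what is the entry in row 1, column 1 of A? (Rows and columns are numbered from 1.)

The coefficient of w^2 in Q is 2, and that is exactly A[1,1].

2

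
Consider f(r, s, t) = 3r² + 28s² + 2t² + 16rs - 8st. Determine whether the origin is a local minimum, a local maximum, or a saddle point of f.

saddle point

The Hessian at the origin is H = [[6, 16, 0], [16, 56, -8], [0, -8, 4]].
Row-reducing H symmetrically gives the diagonal entries 6, 40/3, -4/5.
Counting signs: 2 positive, 1 negative.
H is indefinite, so the origin is a saddle point.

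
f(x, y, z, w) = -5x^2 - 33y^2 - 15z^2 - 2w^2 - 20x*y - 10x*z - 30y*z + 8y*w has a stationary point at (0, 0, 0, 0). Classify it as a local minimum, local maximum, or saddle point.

The Hessian at the origin is H = [[-10, -20, -10, 0], [-20, -66, -30, 8], [-10, -30, -30, 0], [0, 8, 0, -4]].
Congruent diagonalization of H (simultaneous row and column reduction) yields pivots -10, -26, -210/13, -20/21.
Counting signs: 4 negative.
H is negative definite, so the origin is a strict local maximum.

local maximum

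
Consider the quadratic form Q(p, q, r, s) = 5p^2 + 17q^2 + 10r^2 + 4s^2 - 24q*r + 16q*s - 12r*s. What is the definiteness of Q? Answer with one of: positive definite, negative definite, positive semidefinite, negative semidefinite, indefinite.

positive definite

The associated matrix is A = [[5, 0, 0, 0], [0, 17, -12, 8], [0, -12, 10, -6], [0, 8, -6, 4]].
An LDLᵀ factorisation of A has diagonal entries 5, 17, 26/17, 2/13.
Counting signs: 4 positive.
Hence Q is positive definite.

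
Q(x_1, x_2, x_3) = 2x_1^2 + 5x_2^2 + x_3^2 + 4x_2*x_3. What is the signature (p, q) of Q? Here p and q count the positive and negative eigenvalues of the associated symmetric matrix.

(3, 0)

The associated matrix is A = [[2, 0, 0], [0, 5, 2], [0, 2, 1]].
Congruent diagonalization of A (simultaneous row and column reduction) yields pivots 2, 5, 1/5.
That gives 3 positive pivots.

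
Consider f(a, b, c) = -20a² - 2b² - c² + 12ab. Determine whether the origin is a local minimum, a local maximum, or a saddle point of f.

local maximum

The Hessian at the origin is H = [[-40, 12, 0], [12, -4, 0], [0, 0, -2]].
Congruent diagonalization of H (simultaneous row and column reduction) yields pivots -40, -2/5, -2.
That gives 3 negative pivots.
H is negative definite, so the origin is a strict local maximum.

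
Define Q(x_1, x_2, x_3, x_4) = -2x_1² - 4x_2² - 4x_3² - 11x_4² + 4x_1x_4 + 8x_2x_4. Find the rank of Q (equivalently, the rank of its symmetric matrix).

The symmetric matrix is A = [[-2, 0, 0, 2], [0, -4, 0, 4], [0, 0, -4, 0], [2, 4, 0, -11]].
Row-reducing A symmetrically gives the diagonal entries -2, -4, -4, -5.
Counting signs: 4 negative.
The rank is the number of nonzero pivots: 4.

4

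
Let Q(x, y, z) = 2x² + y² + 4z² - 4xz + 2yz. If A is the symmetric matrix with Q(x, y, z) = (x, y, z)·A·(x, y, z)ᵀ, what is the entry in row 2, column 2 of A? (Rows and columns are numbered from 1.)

1

The coefficient of y² in Q is 1, and that is exactly A[2,2].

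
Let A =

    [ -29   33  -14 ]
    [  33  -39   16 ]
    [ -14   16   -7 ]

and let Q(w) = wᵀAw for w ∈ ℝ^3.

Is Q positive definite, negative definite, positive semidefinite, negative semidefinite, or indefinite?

Leading principal minors: Δ_1 = -29, Δ_2 = 42, Δ_3 = -10.
The signs alternate starting with Δ_1 < 0, so by Sylvester's criterion Q is negative definite.

negative definite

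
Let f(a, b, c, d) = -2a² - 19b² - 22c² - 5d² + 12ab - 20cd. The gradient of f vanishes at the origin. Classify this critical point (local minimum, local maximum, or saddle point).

local maximum

The Hessian at the origin is H = [[-4, 12, 0, 0], [12, -38, 0, 0], [0, 0, -44, -20], [0, 0, -20, -10]].
Applying the same elementary operations to the rows and columns of H produces a congruent diagonal matrix with entries -4, -2, -44, -10/11.
So there are 4 negative pivots.
H is negative definite, so the origin is a strict local maximum.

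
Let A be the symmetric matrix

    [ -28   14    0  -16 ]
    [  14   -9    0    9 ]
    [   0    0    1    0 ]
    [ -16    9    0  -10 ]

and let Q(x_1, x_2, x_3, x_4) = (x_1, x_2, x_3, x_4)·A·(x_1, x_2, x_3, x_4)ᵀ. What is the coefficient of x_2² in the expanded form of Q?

The coefficient of x_2² is the diagonal entry A[2,2] = -9.

-9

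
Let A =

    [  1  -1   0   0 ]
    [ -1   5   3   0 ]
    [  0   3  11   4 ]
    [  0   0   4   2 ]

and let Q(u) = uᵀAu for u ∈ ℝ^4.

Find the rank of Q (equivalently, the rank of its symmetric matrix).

Congruent diagonalization of A (simultaneous row and column reduction) yields pivots 1, 4, 35/4, 6/35.
Counting signs: 4 positive.
The rank is the number of nonzero pivots: 4.

4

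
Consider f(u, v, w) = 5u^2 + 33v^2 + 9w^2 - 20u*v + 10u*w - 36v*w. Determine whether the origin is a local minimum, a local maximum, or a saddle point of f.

The Hessian at the origin is H = [[10, -20, 10], [-20, 66, -36], [10, -36, 18]].
Congruent diagonalization of H (simultaneous row and column reduction) yields pivots 10, 26, -24/13.
Counting signs: 2 positive, 1 negative.
H is indefinite, so the origin is a saddle point.

saddle point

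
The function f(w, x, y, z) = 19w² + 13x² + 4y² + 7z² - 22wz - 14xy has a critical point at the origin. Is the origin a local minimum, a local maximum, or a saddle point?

The Hessian at the origin is H = [[38, 0, 0, -22], [0, 26, -14, 0], [0, -14, 8, 0], [-22, 0, 0, 14]].
Congruent diagonalization of H (simultaneous row and column reduction) yields pivots 38, 26, 6/13, 24/19.
That gives 4 positive pivots.
H is positive definite, so the origin is a strict local minimum.

local minimum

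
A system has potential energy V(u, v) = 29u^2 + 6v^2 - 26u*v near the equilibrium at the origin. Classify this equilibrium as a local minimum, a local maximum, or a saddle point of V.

The Hessian at the origin is H = [[58, -26], [-26, 12]].
det H = 58·12 − (-26)² = 20 > 0 and H[1,1] = 58 > 0, so H is positive definite.
Therefore the origin is a local minimum.

local minimum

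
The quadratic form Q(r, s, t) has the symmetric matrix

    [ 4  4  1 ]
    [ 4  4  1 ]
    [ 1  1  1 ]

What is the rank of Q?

2

Symmetric row and column elimination reduces A to a congruent diagonal form with pivots 4, 0, 3/4.
Counting signs: 2 positive, 1 zero.
The rank is the number of nonzero pivots: 2.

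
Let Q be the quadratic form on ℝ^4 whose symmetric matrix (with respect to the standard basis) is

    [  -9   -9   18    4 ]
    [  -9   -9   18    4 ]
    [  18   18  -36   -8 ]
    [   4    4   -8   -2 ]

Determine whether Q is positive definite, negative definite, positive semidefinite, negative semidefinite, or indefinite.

negative semidefinite

Congruent diagonalization of A (simultaneous row and column reduction) yields pivots -9, 0, 0, -2/9.
So there are 2 negative, 2 zero pivots.
Hence Q is negative semidefinite.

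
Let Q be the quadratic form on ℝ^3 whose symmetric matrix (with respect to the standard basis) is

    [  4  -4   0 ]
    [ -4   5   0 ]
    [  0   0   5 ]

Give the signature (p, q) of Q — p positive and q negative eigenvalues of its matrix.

(3, 0)

Row-reducing A symmetrically gives the diagonal entries 4, 1, 5.
That gives 3 positive pivots.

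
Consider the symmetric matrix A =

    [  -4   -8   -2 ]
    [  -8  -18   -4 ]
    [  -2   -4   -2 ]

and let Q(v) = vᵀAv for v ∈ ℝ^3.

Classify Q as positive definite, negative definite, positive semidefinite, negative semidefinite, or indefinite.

negative definite

Applying the same elementary operations to the rows and columns of A produces a congruent diagonal matrix with entries -4, -2, -1.
So there are 3 negative pivots.
Hence Q is negative definite.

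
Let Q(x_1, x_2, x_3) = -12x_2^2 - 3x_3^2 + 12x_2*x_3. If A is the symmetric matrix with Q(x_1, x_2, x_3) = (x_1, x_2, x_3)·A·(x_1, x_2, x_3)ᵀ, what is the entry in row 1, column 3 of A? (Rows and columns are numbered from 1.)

0

The coefficient of x_1·x_3 in Q is 0. For a symmetric A this equals A[1,3] + A[3,1] = 2·A[1,3].
So A[1,3] = 0/2 = 0.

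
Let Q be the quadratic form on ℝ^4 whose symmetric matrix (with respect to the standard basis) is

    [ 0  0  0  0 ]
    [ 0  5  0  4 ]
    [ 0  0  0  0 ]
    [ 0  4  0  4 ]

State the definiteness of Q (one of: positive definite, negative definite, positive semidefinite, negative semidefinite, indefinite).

positive semidefinite

Congruent diagonalization of A (simultaneous row and column reduction) yields pivots 0, 5, 0, 4/5.
That gives 2 positive, 2 zero pivots.
Hence Q is positive semidefinite.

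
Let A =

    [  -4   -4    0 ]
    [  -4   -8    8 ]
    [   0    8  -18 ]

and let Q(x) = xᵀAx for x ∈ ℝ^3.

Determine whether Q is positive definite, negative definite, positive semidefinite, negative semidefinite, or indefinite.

Leading principal minors: Δ_1 = -4, Δ_2 = 16, Δ_3 = -32.
The signs alternate starting with Δ_1 < 0, so by Sylvester's criterion Q is negative definite.

negative definite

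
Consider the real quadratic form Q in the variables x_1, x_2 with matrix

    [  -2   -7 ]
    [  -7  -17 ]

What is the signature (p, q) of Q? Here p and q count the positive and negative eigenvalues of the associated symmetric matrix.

Row-reducing A symmetrically gives the diagonal entries -2, 15/2.
So there are 1 positive, 1 negative pivots.

(1, 1)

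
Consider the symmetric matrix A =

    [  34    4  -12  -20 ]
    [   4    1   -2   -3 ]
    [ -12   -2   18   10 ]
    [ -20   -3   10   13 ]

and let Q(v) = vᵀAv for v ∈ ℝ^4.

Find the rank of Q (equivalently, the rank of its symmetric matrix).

4

Row-reducing A symmetrically gives the diagonal entries 34, 9/17, 118/9, 4/59.
Counting signs: 4 positive.
The rank is the number of nonzero pivots: 4.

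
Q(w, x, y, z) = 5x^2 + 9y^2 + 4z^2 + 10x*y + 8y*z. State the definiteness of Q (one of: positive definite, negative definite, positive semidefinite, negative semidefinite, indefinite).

positive semidefinite

The symmetric matrix is A = [[0, 0, 0, 0], [0, 5, 5, 0], [0, 5, 9, 4], [0, 0, 4, 4]].
Congruent diagonalization of A (simultaneous row and column reduction) yields pivots 0, 5, 4, 0.
That gives 2 positive, 2 zero pivots.
Hence Q is positive semidefinite.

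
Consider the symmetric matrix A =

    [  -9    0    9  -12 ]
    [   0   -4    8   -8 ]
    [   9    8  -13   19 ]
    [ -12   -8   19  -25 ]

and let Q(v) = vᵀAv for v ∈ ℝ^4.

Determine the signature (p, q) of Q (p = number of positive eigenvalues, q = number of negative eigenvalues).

(2, 2)

Congruent diagonalization of A (simultaneous row and column reduction) yields pivots -9, -4, 12, 1/4.
Counting signs: 2 positive, 2 negative.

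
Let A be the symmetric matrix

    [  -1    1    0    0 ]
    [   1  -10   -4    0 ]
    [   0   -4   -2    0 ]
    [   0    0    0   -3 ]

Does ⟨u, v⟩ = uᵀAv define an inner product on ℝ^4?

Leading principal minors: Δ_1 = -1, Δ_2 = 9, Δ_3 = -2, Δ_4 = 6.
The signs alternate starting with Δ_1 < 0, so by Sylvester's criterion Q is negative definite.
⟨·,·⟩ is an inner product exactly when A is positive definite.

no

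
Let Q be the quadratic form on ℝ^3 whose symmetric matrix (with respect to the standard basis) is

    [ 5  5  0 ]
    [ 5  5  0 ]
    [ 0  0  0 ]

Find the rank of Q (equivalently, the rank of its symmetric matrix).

1

Applying the same elementary operations to the rows and columns of A produces a congruent diagonal matrix with entries 5, 0, 0.
So there are 1 positive, 2 zero pivots.
The rank is the number of nonzero pivots: 1.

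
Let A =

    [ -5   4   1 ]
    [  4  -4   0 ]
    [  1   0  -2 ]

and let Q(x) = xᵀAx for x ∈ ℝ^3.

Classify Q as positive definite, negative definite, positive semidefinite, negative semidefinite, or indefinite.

Row-reducing A symmetrically gives the diagonal entries -5, -4/5, -1.
Counting signs: 3 negative.
Hence Q is negative definite.

negative definite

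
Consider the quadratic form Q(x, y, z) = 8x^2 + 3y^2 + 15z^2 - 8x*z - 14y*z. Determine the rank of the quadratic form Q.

Write A = [[8, 0, -4], [0, 3, -7], [-4, -7, 15]].
Applying the same elementary operations to the rows and columns of A produces a congruent diagonal matrix with entries 8, 3, -10/3.
That gives 2 positive, 1 negative pivots.
The rank is the number of nonzero pivots: 3.

3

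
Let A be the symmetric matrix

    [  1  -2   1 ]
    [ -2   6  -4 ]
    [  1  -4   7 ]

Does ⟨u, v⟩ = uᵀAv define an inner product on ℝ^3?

Leading principal minors: Δ_1 = 1, Δ_2 = 2, Δ_3 = 8.
All leading principal minors are positive, so by Sylvester's criterion Q is positive definite.
⟨·,·⟩ is an inner product exactly when A is positive definite.

yes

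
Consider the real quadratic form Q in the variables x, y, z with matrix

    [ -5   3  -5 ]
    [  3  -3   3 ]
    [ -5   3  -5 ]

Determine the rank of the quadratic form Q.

2

Applying the same elementary operations to the rows and columns of A produces a congruent diagonal matrix with entries -5, -6/5, 0.
Counting signs: 2 negative, 1 zero.
The rank is the number of nonzero pivots: 2.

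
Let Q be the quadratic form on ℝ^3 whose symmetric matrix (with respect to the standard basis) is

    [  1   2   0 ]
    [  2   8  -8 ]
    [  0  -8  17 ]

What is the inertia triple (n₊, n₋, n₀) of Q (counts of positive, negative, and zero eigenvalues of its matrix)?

Row-reducing A symmetrically gives the diagonal entries 1, 4, 1.
So there are 3 positive pivots.

(3, 0, 0)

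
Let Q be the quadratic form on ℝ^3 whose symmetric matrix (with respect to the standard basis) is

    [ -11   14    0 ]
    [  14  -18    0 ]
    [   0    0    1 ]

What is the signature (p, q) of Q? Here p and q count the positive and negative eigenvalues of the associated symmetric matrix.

Congruent diagonalization of A (simultaneous row and column reduction) yields pivots -11, -2/11, 1.
So there are 1 positive, 2 negative pivots.

(1, 2)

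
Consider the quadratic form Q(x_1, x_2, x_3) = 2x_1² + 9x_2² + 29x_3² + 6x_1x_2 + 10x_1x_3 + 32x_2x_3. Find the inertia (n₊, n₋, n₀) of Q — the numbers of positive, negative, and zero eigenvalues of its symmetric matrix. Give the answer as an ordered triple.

Write A = [[2, 3, 5], [3, 9, 16], [5, 16, 29]].
An LDLᵀ factorisation of A has diagonal entries 2, 9/2, 4/9.
Counting signs: 3 positive.

(3, 0, 0)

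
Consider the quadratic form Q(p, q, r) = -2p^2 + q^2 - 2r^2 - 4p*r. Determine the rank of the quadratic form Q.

2

The symmetric matrix is A = [[-2, 0, -2], [0, 1, 0], [-2, 0, -2]].
Applying the same elementary operations to the rows and columns of A produces a congruent diagonal matrix with entries -2, 1, 0.
Counting signs: 1 positive, 1 negative, 1 zero.
The rank is the number of nonzero pivots: 2.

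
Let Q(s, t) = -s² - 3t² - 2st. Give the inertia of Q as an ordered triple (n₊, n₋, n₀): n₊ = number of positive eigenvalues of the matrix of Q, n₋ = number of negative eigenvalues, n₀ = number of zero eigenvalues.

Write A = [[-1, -1], [-1, -3]].
Row-reducing A symmetrically gives the diagonal entries -1, -2.
Counting signs: 2 negative.

(0, 2, 0)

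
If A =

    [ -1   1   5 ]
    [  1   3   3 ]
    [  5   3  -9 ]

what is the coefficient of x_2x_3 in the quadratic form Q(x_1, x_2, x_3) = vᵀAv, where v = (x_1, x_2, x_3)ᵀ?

6

The coefficient of x_2x_3 is A[2,3] + A[3,2] = 2·3 = 6.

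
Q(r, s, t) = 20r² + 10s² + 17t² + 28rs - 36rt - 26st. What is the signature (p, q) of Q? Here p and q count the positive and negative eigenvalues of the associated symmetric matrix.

Write A = [[20, 14, -18], [14, 10, -13], [-18, -13, 17]].
Applying the same elementary operations to the rows and columns of A produces a congruent diagonal matrix with entries 20, 1/5, 0.
That gives 2 positive, 1 zero pivots.

(2, 0)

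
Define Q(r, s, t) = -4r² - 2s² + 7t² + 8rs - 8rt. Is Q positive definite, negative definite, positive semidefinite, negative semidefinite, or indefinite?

indefinite

The associated matrix is A = [[-4, 4, -4], [4, -2, 0], [-4, 0, 7]].
Applying the same elementary operations to the rows and columns of A produces a congruent diagonal matrix with entries -4, 2, 3.
So there are 2 positive, 1 negative pivots.
Hence Q is indefinite.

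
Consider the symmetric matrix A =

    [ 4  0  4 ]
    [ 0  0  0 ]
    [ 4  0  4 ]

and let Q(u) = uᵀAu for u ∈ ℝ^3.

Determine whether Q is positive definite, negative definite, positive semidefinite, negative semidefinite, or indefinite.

Congruent diagonalization of A (simultaneous row and column reduction) yields pivots 4, 0, 0.
So there are 1 positive, 2 zero pivots.
Hence Q is positive semidefinite.

positive semidefinite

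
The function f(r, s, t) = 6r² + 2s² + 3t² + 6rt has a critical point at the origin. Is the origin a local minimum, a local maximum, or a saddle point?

local minimum

The Hessian at the origin is H = [[12, 0, 6], [0, 4, 0], [6, 0, 6]].
Row-reducing H symmetrically gives the diagonal entries 12, 4, 3.
That gives 3 positive pivots.
H is positive definite, so the origin is a strict local minimum.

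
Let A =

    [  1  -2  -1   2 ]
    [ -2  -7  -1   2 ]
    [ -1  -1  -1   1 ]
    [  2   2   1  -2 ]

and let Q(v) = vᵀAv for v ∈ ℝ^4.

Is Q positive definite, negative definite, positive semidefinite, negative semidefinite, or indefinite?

indefinite

Row-reducing A symmetrically gives the diagonal entries 1, -11, -13/11, -15/13.
That gives 1 positive, 3 negative pivots.
Hence Q is indefinite.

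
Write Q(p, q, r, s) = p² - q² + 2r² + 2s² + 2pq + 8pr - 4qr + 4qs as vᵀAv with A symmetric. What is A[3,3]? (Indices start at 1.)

2

The coefficient of r² in Q is 2, and that is exactly A[3,3].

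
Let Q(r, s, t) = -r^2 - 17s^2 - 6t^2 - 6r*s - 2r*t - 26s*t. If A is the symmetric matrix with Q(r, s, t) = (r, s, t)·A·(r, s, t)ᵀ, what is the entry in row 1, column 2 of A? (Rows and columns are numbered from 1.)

The coefficient of r·s in Q is -6. For a symmetric A this equals A[1,2] + A[2,1] = 2·A[1,2].
So A[1,2] = -6/2 = -3.

-3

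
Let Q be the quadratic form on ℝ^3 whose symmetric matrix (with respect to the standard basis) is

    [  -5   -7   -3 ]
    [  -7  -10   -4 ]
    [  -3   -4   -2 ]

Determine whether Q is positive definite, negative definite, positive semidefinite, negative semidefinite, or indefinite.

negative semidefinite

Row-reducing A symmetrically gives the diagonal entries -5, -1/5, 0.
Counting signs: 2 negative, 1 zero.
Hence Q is negative semidefinite.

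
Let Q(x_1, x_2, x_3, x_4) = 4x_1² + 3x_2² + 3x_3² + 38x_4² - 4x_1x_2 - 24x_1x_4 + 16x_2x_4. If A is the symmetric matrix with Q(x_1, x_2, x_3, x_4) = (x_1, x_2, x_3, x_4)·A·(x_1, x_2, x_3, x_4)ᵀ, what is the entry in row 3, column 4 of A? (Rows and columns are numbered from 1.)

The coefficient of x_3·x_4 in Q is 0. For a symmetric A this equals A[3,4] + A[4,3] = 2·A[3,4].
So A[3,4] = 0/2 = 0.

0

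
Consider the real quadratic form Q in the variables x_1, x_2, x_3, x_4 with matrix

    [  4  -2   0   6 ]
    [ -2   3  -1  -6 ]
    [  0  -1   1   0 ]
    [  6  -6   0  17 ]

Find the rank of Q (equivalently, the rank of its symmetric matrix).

An LDLᵀ factorisation of A has diagonal entries 4, 2, 1/2, -1.
So there are 3 positive, 1 negative pivots.
The rank is the number of nonzero pivots: 4.

4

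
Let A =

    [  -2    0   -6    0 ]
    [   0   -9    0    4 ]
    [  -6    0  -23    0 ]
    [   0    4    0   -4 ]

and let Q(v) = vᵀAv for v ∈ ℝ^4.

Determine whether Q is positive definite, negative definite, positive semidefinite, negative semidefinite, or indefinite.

Symmetric row and column elimination reduces A to a congruent diagonal form with pivots -2, -9, -5, -20/9.
That gives 4 negative pivots.
Hence Q is negative definite.

negative definite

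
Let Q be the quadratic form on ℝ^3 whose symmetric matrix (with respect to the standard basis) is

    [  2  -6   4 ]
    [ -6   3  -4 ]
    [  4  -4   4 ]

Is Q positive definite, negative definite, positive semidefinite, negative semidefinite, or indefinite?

Symmetric row and column elimination reduces A to a congruent diagonal form with pivots 2, -15, 4/15.
So there are 2 positive, 1 negative pivots.
Hence Q is indefinite.

indefinite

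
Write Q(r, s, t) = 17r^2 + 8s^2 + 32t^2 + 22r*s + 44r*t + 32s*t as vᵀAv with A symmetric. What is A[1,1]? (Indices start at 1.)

The coefficient of r^2 in Q is 17, and that is exactly A[1,1].

17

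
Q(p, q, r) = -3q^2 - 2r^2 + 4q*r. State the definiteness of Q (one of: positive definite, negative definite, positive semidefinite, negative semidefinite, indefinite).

negative semidefinite

Write A = [[0, 0, 0], [0, -3, 2], [0, 2, -2]].
Row-reducing A symmetrically gives the diagonal entries 0, -3, -2/3.
That gives 2 negative, 1 zero pivots.
Hence Q is negative semidefinite.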